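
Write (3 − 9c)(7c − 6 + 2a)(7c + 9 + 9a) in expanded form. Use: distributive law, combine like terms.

−42c^2 + 549c + 555ac − 162 − 108a + 54a^2 − 441c^3 − 693ac^2 − 162a^2c

(3 − 9c)(7c − 6 + 2a)(7c + 9 + 9a)
= (21c − 18 + 6a − 63c^2 + 54c − 18ac)(7c + 9 + 9a)    [distributive law]
= (75c − 18 + 6a − 63c^2 − 18ac)(7c + 9 + 9a)    [combine like terms]
= 525c^2 + 675c + 675ac − 126c − 162 − 162a + 42ac + 54a + 54a^2 − 441c^3 − 567c^2 − 567ac^2 − 126ac^2 − 162ac − 162a^2c    [distributive law]
= −42c^2 + 549c + 555ac − 162 − 108a + 54a^2 − 441c^3 − 693ac^2 − 162a^2c    [combine like terms]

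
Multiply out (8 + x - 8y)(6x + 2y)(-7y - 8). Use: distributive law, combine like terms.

(8 + x - 8y)(6x + 2y)(-7y - 8)
= (48x + 16y + 6x² + 2xy - 48xy - 16y²)(-7y - 8)    [distributive law]
= (48x + 16y + 6x² - 46xy - 16y²)(-7y - 8)    [combine like terms]
= -336xy - 384x - 112y² - 128y - 42x²y - 48x² + 322xy² + 368xy + 112y³ + 128y²    [distributive law]
= 32xy - 384x + 16y² - 128y - 42x²y - 48x² + 322xy² + 112y³    [combine like terms]

32xy - 384x + 16y² - 128y - 42x²y - 48x² + 322xy² + 112y³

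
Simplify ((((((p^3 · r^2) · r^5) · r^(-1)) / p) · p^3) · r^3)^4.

((((((p^3 · r^2) · r^5) · r^(-1)) / p) · p^3) · r^3)^4
= ((((((p^3 · r^2) · r^5) · r^(-1)) / p) · p^3)^4) · ((r^3)^4)    [power of a product]
= ((((((p^3 · r^2) · r^5) · r^(-1)) / p)^4) · ((p^3)^4)) · ((r^3)^4)    [power of a product]
= ((((((p^3 · r^2) · r^5) · r^(-1))^4) / (p^4)) · ((p^3)^4)) · ((r^3)^4)    [power of a quotient]
= ((((((p^3 · r^2) · r^5)^4) · ((r^(-1))^4)) / (p^4)) · ((p^3)^4)) · ((r^3)^4)    [power of a product]
= ((((((p^3 · r^2)^4) · ((r^5)^4)) · ((r^(-1))^4)) / (p^4)) · ((p^3)^4)) · ((r^3)^4)    [power of a product]
= (((((((p^3)^4) · ((r^2)^4)) · ((r^5)^4)) · ((r^(-1))^4)) / (p^4)) · ((p^3)^4)) · ((r^3)^4)    [power of a product]
= (((((p^12 · ((r^2)^4)) · ((r^5)^4)) · ((r^(-1))^4)) / (p^4)) · ((p^3)^4)) · ((r^3)^4)    [power of a power]
= (((((p^12 · r^8) · ((r^5)^4)) · ((r^(-1))^4)) / (p^4)) · ((p^3)^4)) · ((r^3)^4)    [power of a power]
= (((((p^12 · r^8) · r^20) · ((r^(-1))^4)) / (p^4)) · ((p^3)^4)) · ((r^3)^4)    [power of a power]
= (((((p^12 · r^8) · r^20) · r^(-4)) / (p^4)) · ((p^3)^4)) · ((r^3)^4)    [power of a power]
= (((((p^12 · r^8) · r^20) · r^(-4)) / p^4) · p^12) · ((r^3)^4)    [power of a power]
= (((((p^12 · r^8) · r^20) · r^(-4)) / p^4) · p^12) · r^12    [power of a power]
= p^20·r^36    [quotient of powers; product of powers]

p^20·r^36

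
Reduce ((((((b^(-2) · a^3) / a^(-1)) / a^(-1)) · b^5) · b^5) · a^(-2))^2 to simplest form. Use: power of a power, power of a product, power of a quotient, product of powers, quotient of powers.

((((((b^(-2) · a^3) / a^(-1)) / a^(-1)) · b^5) · b^5) · a^(-2))^2
= ((((((b^(-2) · a^3) / a^(-1)) / a^(-1)) · b^5) · b^5)^2) · ((a^(-2))^2)    [power of a product]
= ((((((b^(-2) · a^3) / a^(-1)) / a^(-1)) · b^5)^2) · ((b^5)^2)) · ((a^(-2))^2)    [power of a product]
= ((((((b^(-2) · a^3) / a^(-1)) / a^(-1))^2) · ((b^5)^2)) · ((b^5)^2)) · ((a^(-2))^2)    [power of a product]
= ((((((b^(-2) · a^3) / a^(-1))^2) / ((a^(-1))^2)) · ((b^5)^2)) · ((b^5)^2)) · ((a^(-2))^2)    [power of a quotient]
= ((((((b^(-2) · a^3)^2) / ((a^(-1))^2)) / ((a^(-1))^2)) · ((b^5)^2)) · ((b^5)^2)) · ((a^(-2))^2)    [power of a quotient]
= (((((((b^(-2))^2) · ((a^3)^2)) / ((a^(-1))^2)) / ((a^(-1))^2)) · ((b^5)^2)) · ((b^5)^2)) · ((a^(-2))^2)    [power of a product]
= (((((b^(-4) · ((a^3)^2)) / ((a^(-1))^2)) / ((a^(-1))^2)) · ((b^5)^2)) · ((b^5)^2)) · ((a^(-2))^2)    [power of a power]
= (((((b^(-4) · a^6) / ((a^(-1))^2)) / ((a^(-1))^2)) · ((b^5)^2)) · ((b^5)^2)) · ((a^(-2))^2)    [power of a power]
= (((((b^(-4) · a^6) / a^(-2)) / ((a^(-1))^2)) · ((b^5)^2)) · ((b^5)^2)) · ((a^(-2))^2)    [power of a power]
= (((((b^(-4) · a^6) / a^(-2)) / a^(-2)) · ((b^5)^2)) · ((b^5)^2)) · ((a^(-2))^2)    [power of a power]
= (((((b^(-4) · a^6) / a^(-2)) / a^(-2)) · b^10) · ((b^5)^2)) · ((a^(-2))^2)    [power of a power]
= (((((b^(-4) · a^6) / a^(-2)) / a^(-2)) · b^10) · b^10) · ((a^(-2))^2)    [power of a power]
= (((((b^(-4) · a^6) / a^(-2)) / a^(-2)) · b^10) · b^10) · a^(-4)    [power of a power]
= a^6·b^16    [quotient of powers; product of powers]

a^6·b^16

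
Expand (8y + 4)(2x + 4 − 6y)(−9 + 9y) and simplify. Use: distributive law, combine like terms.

(8y + 4)(2x + 4 − 6y)(−9 + 9y)
= (16xy + 32y − 48y^2 + 8x + 16 − 24y)(−9 + 9y)    [distributive law]
= (16xy + 8y − 48y^2 + 8x + 16)(−9 + 9y)    [combine like terms]
= −144xy + 144xy^2 − 72y + 72y^2 + 432y^2 − 432y^3 − 72x + 72xy − 144 + 144y    [distributive law]
= −72xy + 144xy^2 + 72y + 504y^2 − 432y^3 − 72x − 144    [combine like terms]

−72xy + 144xy^2 + 72y + 504y^2 − 432y^3 − 72x − 144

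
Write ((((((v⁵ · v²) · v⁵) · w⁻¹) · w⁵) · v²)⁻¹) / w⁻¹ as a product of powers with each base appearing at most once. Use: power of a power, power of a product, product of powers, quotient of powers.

v⁻¹⁴w⁻³

((((((v⁵ · v²) · v⁵) · w⁻¹) · w⁵) · v²)⁻¹) / w⁻¹
= ((((((v⁵ · v²) · v⁵) · w⁻¹) · w⁵)⁻¹) · ((v²)⁻¹)) / w⁻¹    [power of a product]
= ((((((v⁵ · v²) · v⁵) · w⁻¹)⁻¹) · ((w⁵)⁻¹)) · ((v²)⁻¹)) / w⁻¹    [power of a product]
= ((((((v⁵ · v²) · v⁵)⁻¹) · ((w⁻¹)⁻¹)) · ((w⁵)⁻¹)) · ((v²)⁻¹)) / w⁻¹    [power of a product]
= ((((((v⁵ · v²)⁻¹) · ((v⁵)⁻¹)) · ((w⁻¹)⁻¹)) · ((w⁵)⁻¹)) · ((v²)⁻¹)) / w⁻¹    [power of a product]
= (((((((v⁵)⁻¹) · ((v²)⁻¹)) · ((v⁵)⁻¹)) · ((w⁻¹)⁻¹)) · ((w⁵)⁻¹)) · ((v²)⁻¹)) / w⁻¹    [power of a product]
= (((((v⁻⁵ · ((v²)⁻¹)) · ((v⁵)⁻¹)) · ((w⁻¹)⁻¹)) · ((w⁵)⁻¹)) · ((v²)⁻¹)) / w⁻¹    [power of a power]
= (((((v⁻⁵ · v⁻²) · ((v⁵)⁻¹)) · ((w⁻¹)⁻¹)) · ((w⁵)⁻¹)) · ((v²)⁻¹)) / w⁻¹    [power of a power]
= ((((v⁻⁷ · ((v⁵)⁻¹)) · ((w⁻¹)⁻¹)) · ((w⁵)⁻¹)) · ((v²)⁻¹)) / w⁻¹    [product of powers]
= ((((v⁻⁷ · v⁻⁵) · ((w⁻¹)⁻¹)) · ((w⁵)⁻¹)) · ((v²)⁻¹)) / w⁻¹    [power of a power]
= (((v⁻¹² · ((w⁻¹)⁻¹)) · ((w⁵)⁻¹)) · ((v²)⁻¹)) / w⁻¹    [product of powers]
= (((v⁻¹² · w) · ((w⁵)⁻¹)) · ((v²)⁻¹)) / w⁻¹    [power of a power]
= (((v⁻¹² · w) · w⁻⁵) · ((v²)⁻¹)) / w⁻¹    [power of a power]
= (((v⁻¹² · w) · w⁻⁵) · v⁻²) / w⁻¹    [power of a power]
= v⁻¹⁴w⁻³    [quotient of powers; product of powers]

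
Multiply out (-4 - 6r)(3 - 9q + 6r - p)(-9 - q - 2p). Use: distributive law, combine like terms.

108 - 312q - 12p - 36q² - 76pq + 378r - 444qr + 30pr - 8p² - 54q²r - 114pqr + 324r² + 36qr² + 72pr² - 12p²r

(-4 - 6r)(3 - 9q + 6r - p)(-9 - q - 2p)
= (-12 + 36q - 24r + 4p - 18r + 54qr - 36r² + 6pr)(-9 - q - 2p)    [distributive law]
= (-12 + 36q - 42r + 4p + 54qr - 36r² + 6pr)(-9 - q - 2p)    [combine like terms]
= 108 + 12q + 24p - 324q - 36q² - 72pq + 378r + 42qr + 84pr - 36p - 4pq - 8p² - 486qr - 54q²r - 108pqr + 324r² + 36qr² + 72pr² - 54pr - 6pqr - 12p²r    [distributive law]
= 108 - 312q - 12p - 36q² - 76pq + 378r - 444qr + 30pr - 8p² - 54q²r - 114pqr + 324r² + 36qr² + 72pr² - 12p²r    [combine like terms]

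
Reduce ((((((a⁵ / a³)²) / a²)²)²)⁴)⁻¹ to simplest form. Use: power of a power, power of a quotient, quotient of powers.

((((((a⁵ / a³)²) / a²)²)²)⁴)⁻¹
= (((((a⁵ / a³)²) / a²)²)²)⁻⁴    [power of a power]
= ((((a⁵ / a³)²) / a²)²)⁻⁸    [power of a power]
= (((a⁵ / a³)²) / a²)⁻¹⁶    [power of a power]
= (((a⁵ / a³)²)⁻¹⁶) / ((a²)⁻¹⁶)    [power of a quotient]
= ((a⁵ / a³)⁻³²) / ((a²)⁻¹⁶)    [power of a power]
= (((a⁵)⁻³²) / ((a³)⁻³²)) / ((a²)⁻¹⁶)    [power of a quotient]
= (a⁻¹⁶⁰ / ((a³)⁻³²)) / ((a²)⁻¹⁶)    [power of a power]
= (a⁻¹⁶⁰ / a⁻⁹⁶) / ((a²)⁻¹⁶)    [power of a power]
= a⁻⁶⁴ / ((a²)⁻¹⁶)    [quotient of powers]
= a⁻⁶⁴ / a⁻³²    [power of a power]
= a⁻³²    [quotient of powers]

a⁻³²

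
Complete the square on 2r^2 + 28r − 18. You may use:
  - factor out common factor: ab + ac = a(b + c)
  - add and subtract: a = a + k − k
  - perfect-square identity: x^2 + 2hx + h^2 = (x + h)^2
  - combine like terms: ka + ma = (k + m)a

2(r + 7)^2 − 116

2r^2 + 28r − 18
= 2(r^2 + 14r) − 18    [factor out 2 from the r-terms]
= 2(r^2 + 14r + 49 − 49) − 18    [add and subtract 49 inside the bracket]
= 2(r + 7)^2 − 98 − 18    [perfect-square identity]
= 2(r + 7)^2 − 116    [combine constants]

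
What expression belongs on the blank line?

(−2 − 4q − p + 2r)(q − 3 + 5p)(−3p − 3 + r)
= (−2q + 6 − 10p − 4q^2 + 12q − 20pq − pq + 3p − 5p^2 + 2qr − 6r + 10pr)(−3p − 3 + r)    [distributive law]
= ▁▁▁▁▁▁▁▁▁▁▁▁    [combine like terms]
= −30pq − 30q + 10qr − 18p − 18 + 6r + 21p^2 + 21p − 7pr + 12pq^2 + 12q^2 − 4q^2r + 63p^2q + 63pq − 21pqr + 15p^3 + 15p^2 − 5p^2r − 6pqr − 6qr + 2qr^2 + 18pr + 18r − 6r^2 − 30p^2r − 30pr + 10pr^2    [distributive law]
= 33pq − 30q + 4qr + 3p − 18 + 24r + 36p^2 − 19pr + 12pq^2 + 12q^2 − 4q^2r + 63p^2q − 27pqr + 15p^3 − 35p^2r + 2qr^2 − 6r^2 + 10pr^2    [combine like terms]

Applying combine like terms to the line above:

(10q + 6 − 7p − 4q^2 − 21pq − 5p^2 + 2qr − 6r + 10pr)(−3p − 3 + r)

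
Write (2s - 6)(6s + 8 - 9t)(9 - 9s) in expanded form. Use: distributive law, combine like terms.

(2s - 6)(6s + 8 - 9t)(9 - 9s)
= (12s^2 + 16s - 18st - 36s - 48 + 54t)(9 - 9s)    [distributive law]
= (12s^2 - 20s - 18st - 48 + 54t)(9 - 9s)    [combine like terms]
= 108s^2 - 108s^3 - 180s + 180s^2 - 162st + 162s^2t - 432 + 432s + 486t - 486st    [distributive law]
= 288s^2 - 108s^3 + 252s - 648st + 162s^2t - 432 + 486t    [combine like terms]

288s^2 - 108s^3 + 252s - 648st + 162s^2t - 432 + 486t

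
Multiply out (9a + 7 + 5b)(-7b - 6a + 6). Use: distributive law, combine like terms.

(9a + 7 + 5b)(-7b - 6a + 6)
= -63ab - 54a² + 54a - 49b - 42a + 42 - 35b² - 30ab + 30b    [distributive law]
= -93ab - 54a² + 12a - 19b + 42 - 35b²    [combine like terms]

-93ab - 54a² + 12a - 19b + 42 - 35b²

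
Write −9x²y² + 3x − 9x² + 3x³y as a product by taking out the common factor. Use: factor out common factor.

3x(−3xy² + 1 − 3x + x²y)

−9x²y² + 3x − 9x² + 3x³y
= 3(−3x²y² + x − 3x² + x³y)    [factor out 3]
= 3x(−3xy² + 1 − 3x + x²y)    [factor out x]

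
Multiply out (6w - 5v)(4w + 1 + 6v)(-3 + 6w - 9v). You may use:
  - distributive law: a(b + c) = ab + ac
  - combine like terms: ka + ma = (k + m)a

-36w² + 144w³ - 120vw² - 18w - 132vw - 324v²w + 15v + 135v² + 270v³

(6w - 5v)(4w + 1 + 6v)(-3 + 6w - 9v)
= (24w² + 6w + 36vw - 20vw - 5v - 30v²)(-3 + 6w - 9v)    [distributive law]
= (24w² + 6w + 16vw - 5v - 30v²)(-3 + 6w - 9v)    [combine like terms]
= -72w² + 144w³ - 216vw² - 18w + 36w² - 54vw - 48vw + 96vw² - 144v²w + 15v - 30vw + 45v² + 90v² - 180v²w + 270v³    [distributive law]
= -36w² + 144w³ - 120vw² - 18w - 132vw - 324v²w + 15v + 135v² + 270v³    [combine like terms]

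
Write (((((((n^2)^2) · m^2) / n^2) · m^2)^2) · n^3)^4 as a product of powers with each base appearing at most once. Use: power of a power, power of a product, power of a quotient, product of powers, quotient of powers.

(((((((n^2)^2) · m^2) / n^2) · m^2)^2) · n^3)^4
= (((((((n^2)^2) · m^2) / n^2) · m^2)^2)^4) · ((n^3)^4)    [power of a product]
= ((((((n^2)^2) · m^2) / n^2) · m^2)^8) · ((n^3)^4)    [power of a power]
= ((((((n^2)^2) · m^2) / n^2)^8) · ((m^2)^8)) · ((n^3)^4)    [power of a product]
= ((((((n^2)^2) · m^2)^8) / ((n^2)^8)) · ((m^2)^8)) · ((n^3)^4)    [power of a quotient]
= ((((((n^2)^2)^8) · ((m^2)^8)) / ((n^2)^8)) · ((m^2)^8)) · ((n^3)^4)    [power of a product]
= (((((n^2)^16) · ((m^2)^8)) / ((n^2)^8)) · ((m^2)^8)) · ((n^3)^4)    [power of a power]
= (((n^32 · ((m^2)^8)) / ((n^2)^8)) · ((m^2)^8)) · ((n^3)^4)    [power of a power]
= (((n^32 · m^16) / ((n^2)^8)) · ((m^2)^8)) · ((n^3)^4)    [power of a power]
= (((n^32 · m^16) / n^16) · ((m^2)^8)) · ((n^3)^4)    [power of a power]
= (((n^32 · m^16) / n^16) · m^16) · ((n^3)^4)    [power of a power]
= (((n^32 · m^16) / n^16) · m^16) · n^12    [power of a power]
= m^32n^28    [quotient of powers; product of powers]

m^32n^28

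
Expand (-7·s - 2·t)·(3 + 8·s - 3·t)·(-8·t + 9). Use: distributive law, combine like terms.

213·s·t - 189·s + 448·s^2·t - 504·s^2 - 40·s·t^2 + 102·t^2 - 54·t - 48·t^3

(-7·s - 2·t)·(3 + 8·s - 3·t)·(-8·t + 9)
= (-21·s - 56·s^2 + 21·s·t - 6·t - 16·s·t + 6·t^2)·(-8·t + 9)    [distributive law]
= (-21·s - 56·s^2 + 5·s·t - 6·t + 6·t^2)·(-8·t + 9)    [combine like terms]
= 168·s·t - 189·s + 448·s^2·t - 504·s^2 - 40·s·t^2 + 45·s·t + 48·t^2 - 54·t - 48·t^3 + 54·t^2    [distributive law]
= 213·s·t - 189·s + 448·s^2·t - 504·s^2 - 40·s·t^2 + 102·t^2 - 54·t - 48·t^3    [combine like terms]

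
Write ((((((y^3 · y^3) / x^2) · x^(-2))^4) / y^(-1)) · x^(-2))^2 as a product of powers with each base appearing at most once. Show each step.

x^(-36)·y^50

((((((y^3 · y^3) / x^2) · x^(-2))^4) / y^(-1)) · x^(-2))^2
= ((((((y^3 · y^3) / x^2) · x^(-2))^4) / y^(-1))^2) · ((x^(-2))^2)    [power of a product]
= ((((((y^3 · y^3) / x^2) · x^(-2))^4)^2) / ((y^(-1))^2)) · ((x^(-2))^2)    [power of a quotient]
= (((((y^3 · y^3) / x^2) · x^(-2))^8) / ((y^(-1))^2)) · ((x^(-2))^2)    [power of a power]
= (((((y^3 · y^3) / x^2)^8) · ((x^(-2))^8)) / ((y^(-1))^2)) · ((x^(-2))^2)    [power of a product]
= (((((y^3 · y^3)^8) / ((x^2)^8)) · ((x^(-2))^8)) / ((y^(-1))^2)) · ((x^(-2))^2)    [power of a quotient]
= ((((((y^3)^8) · ((y^3)^8)) / ((x^2)^8)) · ((x^(-2))^8)) / ((y^(-1))^2)) · ((x^(-2))^2)    [power of a product]
= ((((y^24 · ((y^3)^8)) / ((x^2)^8)) · ((x^(-2))^8)) / ((y^(-1))^2)) · ((x^(-2))^2)    [power of a power]
= ((((y^24 · y^24) / ((x^2)^8)) · ((x^(-2))^8)) / ((y^(-1))^2)) · ((x^(-2))^2)    [power of a power]
= (((y^48 / ((x^2)^8)) · ((x^(-2))^8)) / ((y^(-1))^2)) · ((x^(-2))^2)    [product of powers]
= (((y^48 / x^16) · ((x^(-2))^8)) / ((y^(-1))^2)) · ((x^(-2))^2)    [power of a power]
= (((y^48 / x^16) · x^(-16)) / ((y^(-1))^2)) · ((x^(-2))^2)    [power of a power]
= (((y^48 / x^16) · x^(-16)) / y^(-2)) · ((x^(-2))^2)    [power of a power]
= (((y^48 / x^16) · x^(-16)) / y^(-2)) · x^(-4)    [power of a power]
= x^(-36)·y^50    [quotient of powers; product of powers]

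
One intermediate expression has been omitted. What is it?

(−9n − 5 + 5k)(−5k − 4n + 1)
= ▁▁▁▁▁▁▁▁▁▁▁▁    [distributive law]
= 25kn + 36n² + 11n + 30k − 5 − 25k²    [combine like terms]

Applying distributive law to the line above:

45kn + 36n² − 9n + 25k + 20n − 5 − 25k² − 20kn + 5k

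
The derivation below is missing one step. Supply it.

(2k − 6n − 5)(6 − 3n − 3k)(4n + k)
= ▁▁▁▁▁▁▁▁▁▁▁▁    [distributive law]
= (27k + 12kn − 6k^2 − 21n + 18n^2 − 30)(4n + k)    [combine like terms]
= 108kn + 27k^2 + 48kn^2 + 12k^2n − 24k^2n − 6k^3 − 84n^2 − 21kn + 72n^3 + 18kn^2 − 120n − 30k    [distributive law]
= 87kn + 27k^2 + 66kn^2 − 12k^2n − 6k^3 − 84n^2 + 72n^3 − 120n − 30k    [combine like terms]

By distributive law:

(12k − 6kn − 6k^2 − 36n + 18n^2 + 18kn − 30 + 15n + 15k)(4n + k)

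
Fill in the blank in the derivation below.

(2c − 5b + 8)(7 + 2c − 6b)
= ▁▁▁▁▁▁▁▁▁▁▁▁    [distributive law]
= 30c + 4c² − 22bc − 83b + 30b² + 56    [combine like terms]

By distributive law:

14c + 4c² − 12bc − 35b − 10bc + 30b² + 56 + 16c − 48b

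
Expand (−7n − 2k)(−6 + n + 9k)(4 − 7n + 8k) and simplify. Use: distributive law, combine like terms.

168n − 322n² − 8kn + 49n³ + 399kn² − 394k²n + 48k + 24k² − 144k³

(−7n − 2k)(−6 + n + 9k)(4 − 7n + 8k)
= (42n − 7n² − 63kn + 12k − 2kn − 18k²)(4 − 7n + 8k)    [distributive law]
= (42n − 7n² − 65kn + 12k − 18k²)(4 − 7n + 8k)    [combine like terms]
= 168n − 294n² + 336kn − 28n² + 49n³ − 56kn² − 260kn + 455kn² − 520k²n + 48k − 84kn + 96k² − 72k² + 126k²n − 144k³    [distributive law]
= 168n − 322n² − 8kn + 49n³ + 399kn² − 394k²n + 48k + 24k² − 144k³    [combine like terms]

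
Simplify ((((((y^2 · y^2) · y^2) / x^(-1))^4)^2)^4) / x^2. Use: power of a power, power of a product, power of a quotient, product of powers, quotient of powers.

((((((y^2 · y^2) · y^2) / x^(-1))^4)^2)^4) / x^2
= (((((y^2 · y^2) · y^2) / x^(-1))^4)^8) / x^2    [power of a power]
= ((((y^2 · y^2) · y^2) / x^(-1))^32) / x^2    [power of a power]
= ((((y^2 · y^2) · y^2)^32) / ((x^(-1))^32)) / x^2    [power of a quotient]
= ((((y^2 · y^2)^32) · ((y^2)^32)) / ((x^(-1))^32)) / x^2    [power of a product]
= (((((y^2)^32) · ((y^2)^32)) · ((y^2)^32)) / ((x^(-1))^32)) / x^2    [power of a product]
= (((y^64 · ((y^2)^32)) · ((y^2)^32)) / ((x^(-1))^32)) / x^2    [power of a power]
= (((y^64 · y^64) · ((y^2)^32)) / ((x^(-1))^32)) / x^2    [power of a power]
= ((y^128 · ((y^2)^32)) / ((x^(-1))^32)) / x^2    [product of powers]
= ((y^128 · y^64) / ((x^(-1))^32)) / x^2    [power of a power]
= (y^192 / ((x^(-1))^32)) / x^2    [product of powers]
= (y^192 / x^(-32)) / x^2    [power of a power]
= x^30·y^192    [quotient of powers; product of powers]

x^30·y^192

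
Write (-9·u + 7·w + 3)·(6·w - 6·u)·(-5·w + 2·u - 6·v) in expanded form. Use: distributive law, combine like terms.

(-9·u + 7·w + 3)·(6·w - 6·u)·(-5·w + 2·u - 6·v)
= (-54·u·w + 54·u² + 42·w² - 42·u·w + 18·w - 18·u)·(-5·w + 2·u - 6·v)    [distributive law]
= (-96·u·w + 54·u² + 42·w² + 18·w - 18·u)·(-5·w + 2·u - 6·v)    [combine like terms]
= 480·u·w² - 192·u²·w + 576·u·v·w - 270·u²·w + 108·u³ - 324·u²·v - 210·w³ + 84·u·w² - 252·v·w² - 90·w² + 36·u·w - 108·v·w + 90·u·w - 36·u² + 108·u·v    [distributive law]
= 564·u·w² - 462·u²·w + 576·u·v·w + 108·u³ - 324·u²·v - 210·w³ - 252·v·w² - 90·w² + 126·u·w - 108·v·w - 36·u² + 108·u·v    [combine like terms]

564·u·w² - 462·u²·w + 576·u·v·w + 108·u³ - 324·u²·v - 210·w³ - 252·v·w² - 90·w² + 126·u·w - 108·v·w - 36·u² + 108·u·v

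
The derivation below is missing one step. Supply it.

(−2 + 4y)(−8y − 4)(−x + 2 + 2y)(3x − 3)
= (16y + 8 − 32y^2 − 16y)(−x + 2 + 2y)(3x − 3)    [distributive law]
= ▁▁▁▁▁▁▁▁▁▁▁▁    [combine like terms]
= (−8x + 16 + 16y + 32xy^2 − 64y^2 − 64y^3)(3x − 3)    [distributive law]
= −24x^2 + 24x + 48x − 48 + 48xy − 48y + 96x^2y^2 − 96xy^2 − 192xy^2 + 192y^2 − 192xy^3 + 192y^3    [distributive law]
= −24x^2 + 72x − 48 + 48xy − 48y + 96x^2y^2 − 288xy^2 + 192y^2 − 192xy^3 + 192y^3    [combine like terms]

After combine like terms, the bracketed line is:

(8 − 32y^2)(−x + 2 + 2y)(3x − 3)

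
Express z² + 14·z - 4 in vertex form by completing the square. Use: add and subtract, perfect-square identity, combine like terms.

z² + 14·z - 4
= z² + 14·z + 49 - 49 - 4    [add and subtract 49]
= (z + 7)² - 49 - 4    [perfect-square identity]
= (z + 7)² - 53    [combine constants]

(z + 7)² - 53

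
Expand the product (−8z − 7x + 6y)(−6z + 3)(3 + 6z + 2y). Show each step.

288z^3 − 120yz^2 − 72z − 48yz + 252xz^2 + 84xyz − 63x − 42xy − 72y^2z + 54y + 36y^2

(−8z − 7x + 6y)(−6z + 3)(3 + 6z + 2y)
= (48z^2 − 24z + 42xz − 21x − 36yz + 18y)(3 + 6z + 2y)    [distributive law]
= 144z^2 + 288z^3 + 96yz^2 − 72z − 144z^2 − 48yz + 126xz + 252xz^2 + 84xyz − 63x − 126xz − 42xy − 108yz − 216yz^2 − 72y^2z + 54y + 108yz + 36y^2    [distributive law]
= 288z^3 − 120yz^2 − 72z − 48yz + 252xz^2 + 84xyz − 63x − 42xy − 72y^2z + 54y + 36y^2    [combine like terms]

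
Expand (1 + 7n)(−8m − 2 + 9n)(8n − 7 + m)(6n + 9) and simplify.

(1 + 7n)(−8m − 2 + 9n)(8n − 7 + m)(6n + 9)
= (−8m − 2 + 9n − 56mn − 14n + 63n^2)(8n − 7 + m)(6n + 9)    [distributive law]
= (−8m − 2 − 5n − 56mn + 63n^2)(8n − 7 + m)(6n + 9)    [combine like terms]
= (−64mn + 56m − 8m^2 − 16n + 14 − 2m − 40n^2 + 35n − 5mn − 448mn^2 + 392mn − 56m^2n + 504n^3 − 441n^2 + 63mn^2)(6n + 9)    [distributive law]
= (323mn + 54m − 8m^2 + 19n + 14 − 481n^2 − 385mn^2 − 56m^2n + 504n^3)(6n + 9)    [combine like terms]
= 1938mn^2 + 2907mn + 324mn + 486m − 48m^2n − 72m^2 + 114n^2 + 171n + 84n + 126 − 2886n^3 − 4329n^2 − 2310mn^3 − 3465mn^2 − 336m^2n^2 − 504m^2n + 3024n^4 + 4536n^3    [distributive law]
= −1527mn^2 + 3231mn + 486m − 552m^2n − 72m^2 − 4215n^2 + 255n + 126 + 1650n^3 − 2310mn^3 − 336m^2n^2 + 3024n^4    [combine like terms]

−1527mn^2 + 3231mn + 486m − 552m^2n − 72m^2 − 4215n^2 + 255n + 126 + 1650n^3 − 2310mn^3 − 336m^2n^2 + 3024n^4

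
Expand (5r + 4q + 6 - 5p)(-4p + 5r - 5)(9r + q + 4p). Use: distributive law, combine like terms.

-305pr^2 - 109pqr + 225r^3 + 205qr^2 + 45r^2 - 175qr + 29pr - 16pq^2 - 44p^2q + 20q^2r - 20q^2 - 79pq + 4p^2 - 270r - 30q - 120p + 80p^3

(5r + 4q + 6 - 5p)(-4p + 5r - 5)(9r + q + 4p)
= (-20pr + 25r^2 - 25r - 16pq + 20qr - 20q - 24p + 30r - 30 + 20p^2 - 25pr + 25p)(9r + q + 4p)    [distributive law]
= (-45pr + 25r^2 + 5r - 16pq + 20qr - 20q + p - 30 + 20p^2)(9r + q + 4p)    [combine like terms]
= -405pr^2 - 45pqr - 180p^2r + 225r^3 + 25qr^2 + 100pr^2 + 45r^2 + 5qr + 20pr - 144pqr - 16pq^2 - 64p^2q + 180qr^2 + 20q^2r + 80pqr - 180qr - 20q^2 - 80pq + 9pr + pq + 4p^2 - 270r - 30q - 120p + 180p^2r + 20p^2q + 80p^3    [distributive law]
= -305pr^2 - 109pqr + 225r^3 + 205qr^2 + 45r^2 - 175qr + 29pr - 16pq^2 - 44p^2q + 20q^2r - 20q^2 - 79pq + 4p^2 - 270r - 30q - 120p + 80p^3    [combine like terms]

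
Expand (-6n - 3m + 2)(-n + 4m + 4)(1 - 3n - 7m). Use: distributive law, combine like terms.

(-6n - 3m + 2)(-n + 4m + 4)(1 - 3n - 7m)
= (6n^2 - 24mn - 24n + 3mn - 12m^2 - 12m - 2n + 8m + 8)(1 - 3n - 7m)    [distributive law]
= (6n^2 - 21mn - 26n - 12m^2 - 4m + 8)(1 - 3n - 7m)    [combine like terms]
= 6n^2 - 18n^3 - 42mn^2 - 21mn + 63mn^2 + 147m^2n - 26n + 78n^2 + 182mn - 12m^2 + 36m^2n + 84m^3 - 4m + 12mn + 28m^2 + 8 - 24n - 56m    [distributive law]
= 84n^2 - 18n^3 + 21mn^2 + 173mn + 183m^2n - 50n + 16m^2 + 84m^3 - 60m + 8    [combine like terms]

84n^2 - 18n^3 + 21mn^2 + 173mn + 183m^2n - 50n + 16m^2 + 84m^3 - 60m + 8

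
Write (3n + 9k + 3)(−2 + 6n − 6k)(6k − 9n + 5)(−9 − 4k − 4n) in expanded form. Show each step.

(3n + 9k + 3)(−2 + 6n − 6k)(6k − 9n + 5)(−9 − 4k − 4n)
= (−6n + 18n² − 18kn − 18k + 54kn − 54k² − 6 + 18n − 18k)(6k − 9n + 5)(−9 − 4k − 4n)    [distributive law]
= (12n + 18n² + 36kn − 36k − 54k² − 6)(6k − 9n + 5)(−9 − 4k − 4n)    [combine like terms]
= (72kn − 108n² + 60n + 108kn² − 162n³ + 90n² + 216k²n − 324kn² + 180kn − 216k² + 324kn − 180k − 324k³ + 486k²n − 270k² − 36k + 54n − 30)(−9 − 4k − 4n)    [distributive law]
= (576kn − 18n² + 114n − 216kn² − 162n³ + 702k²n − 486k² − 216k − 324k³ − 30)(−9 − 4k − 4n)    [combine like terms]
= −5184kn − 2304k²n − 2304kn² + 162n² + 72kn² + 72n³ − 1026n − 456kn − 456n² + 1944kn² + 864k²n² + 864kn³ + 1458n³ + 648kn³ + 648n⁴ − 6318k²n − 2808k³n − 2808k²n² + 4374k² + 1944k³ + 1944k²n + 1944k + 864k² + 864kn + 2916k³ + 1296k⁴ + 1296k³n + 270 + 120k + 120n    [distributive law]
= −4776kn − 6678k²n − 288kn² − 294n² + 1530n³ − 906n − 1944k²n² + 1512kn³ + 648n⁴ − 1512k³n + 5238k² + 4860k³ + 2064k + 1296k⁴ + 270    [combine like terms]

−4776kn − 6678k²n − 288kn² − 294n² + 1530n³ − 906n − 1944k²n² + 1512kn³ + 648n⁴ − 1512k³n + 5238k² + 4860k³ + 2064k + 1296k⁴ + 270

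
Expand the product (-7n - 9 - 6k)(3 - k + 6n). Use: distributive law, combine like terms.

(-7n - 9 - 6k)(3 - k + 6n)
= -21n + 7kn - 42n² - 27 + 9k - 54n - 18k + 6k² - 36kn    [distributive law]
= -75n - 29kn - 42n² - 27 - 9k + 6k²    [combine like terms]

-75n - 29kn - 42n² - 27 - 9k + 6k²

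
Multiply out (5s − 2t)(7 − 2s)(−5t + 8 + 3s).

−185st + 280s + 25s^2 + 62s^2t − 30s^3 + 70t^2 − 112t − 20st^2

(5s − 2t)(7 − 2s)(−5t + 8 + 3s)
= (35s − 10s^2 − 14t + 4st)(−5t + 8 + 3s)    [distributive law]
= −175st + 280s + 105s^2 + 50s^2t − 80s^2 − 30s^3 + 70t^2 − 112t − 42st − 20st^2 + 32st + 12s^2t    [distributive law]
= −185st + 280s + 25s^2 + 62s^2t − 30s^3 + 70t^2 − 112t − 20st^2    [combine like terms]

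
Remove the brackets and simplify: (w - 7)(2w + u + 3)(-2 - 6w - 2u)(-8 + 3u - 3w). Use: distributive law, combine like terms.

-940w^2 + 80uw^2 - 90w^3 - 6uw^3 + 36w^4 - 24u^2w^2 - 220uw + 160u^2w - 6u^3w - 1310w - 322u + 56u^2 + 42u^3 - 336

(w - 7)(2w + u + 3)(-2 - 6w - 2u)(-8 + 3u - 3w)
= (2w^2 + uw + 3w - 14w - 7u - 21)(-2 - 6w - 2u)(-8 + 3u - 3w)    [distributive law]
= (2w^2 + uw - 11w - 7u - 21)(-2 - 6w - 2u)(-8 + 3u - 3w)    [combine like terms]
= (-4w^2 - 12w^3 - 4uw^2 - 2uw - 6uw^2 - 2u^2w + 22w + 66w^2 + 22uw + 14u + 42uw + 14u^2 + 42 + 126w + 42u)(-8 + 3u - 3w)    [distributive law]
= (62w^2 - 12w^3 - 10uw^2 + 62uw - 2u^2w + 148w + 56u + 14u^2 + 42)(-8 + 3u - 3w)    [combine like terms]
= -496w^2 + 186uw^2 - 186w^3 + 96w^3 - 36uw^3 + 36w^4 + 80uw^2 - 30u^2w^2 + 30uw^3 - 496uw + 186u^2w - 186uw^2 + 16u^2w - 6u^3w + 6u^2w^2 - 1184w + 444uw - 444w^2 - 448u + 168u^2 - 168uw - 112u^2 + 42u^3 - 42u^2w - 336 + 126u - 126w    [distributive law]
= -940w^2 + 80uw^2 - 90w^3 - 6uw^3 + 36w^4 - 24u^2w^2 - 220uw + 160u^2w - 6u^3w - 1310w - 322u + 56u^2 + 42u^3 - 336    [combine like terms]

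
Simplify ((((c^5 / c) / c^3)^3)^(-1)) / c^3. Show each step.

((((c^5 / c) / c^3)^3)^(-1)) / c^3
= (((c^5 / c) / c^3)^(-3)) / c^3    [power of a power]
= (((c^5 / c)^(-3)) / ((c^3)^(-3))) / c^3    [power of a quotient]
= ((((c^5)^(-3)) / (c^(-3))) / ((c^3)^(-3))) / c^3    [power of a quotient]
= ((c^(-15) / (c^(-3))) / ((c^3)^(-3))) / c^3    [power of a power]
= (c^(-12) / ((c^3)^(-3))) / c^3    [quotient of powers]
= (c^(-12) / c^(-9)) / c^3    [power of a power]
= c^(-3) / c^3    [quotient of powers]
= c^(-6)    [quotient of powers]

c^(-6)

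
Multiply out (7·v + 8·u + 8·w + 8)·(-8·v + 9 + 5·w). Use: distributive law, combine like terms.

-56·v² - v - 29·v·w - 64·u·v + 72·u + 40·u·w + 112·w + 40·w² + 72

(7·v + 8·u + 8·w + 8)·(-8·v + 9 + 5·w)
= -56·v² + 63·v + 35·v·w - 64·u·v + 72·u + 40·u·w - 64·v·w + 72·w + 40·w² - 64·v + 72 + 40·w    [distributive law]
= -56·v² - v - 29·v·w - 64·u·v + 72·u + 40·u·w + 112·w + 40·w² + 72    [combine like terms]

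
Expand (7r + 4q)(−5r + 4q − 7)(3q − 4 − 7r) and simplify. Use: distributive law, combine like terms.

(7r + 4q)(−5r + 4q − 7)(3q − 4 − 7r)
= (−35r^2 + 28qr − 49r − 20qr + 16q^2 − 28q)(3q − 4 − 7r)    [distributive law]
= (−35r^2 + 8qr − 49r + 16q^2 − 28q)(3q − 4 − 7r)    [combine like terms]
= −105qr^2 + 140r^2 + 245r^3 + 24q^2r − 32qr − 56qr^2 − 147qr + 196r + 343r^2 + 48q^3 − 64q^2 − 112q^2r − 84q^2 + 112q + 196qr    [distributive law]
= −161qr^2 + 483r^2 + 245r^3 − 88q^2r + 17qr + 196r + 48q^3 − 148q^2 + 112q    [combine like terms]

−161qr^2 + 483r^2 + 245r^3 − 88q^2r + 17qr + 196r + 48q^3 − 148q^2 + 112q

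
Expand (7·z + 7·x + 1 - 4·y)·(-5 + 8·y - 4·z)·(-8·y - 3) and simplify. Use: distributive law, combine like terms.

96·y·z + 117·z - 576·y²·z + 224·y·z² + 84·z² + 112·x·y + 105·x - 448·x·y² + 224·x·y·z + 84·x·z - 44·y + 15 - 128·y² + 256·y³

(7·z + 7·x + 1 - 4·y)·(-5 + 8·y - 4·z)·(-8·y - 3)
= (-35·z + 56·y·z - 28·z² - 35·x + 56·x·y - 28·x·z - 5 + 8·y - 4·z + 20·y - 32·y² + 16·y·z)·(-8·y - 3)    [distributive law]
= (-39·z + 72·y·z - 28·z² - 35·x + 56·x·y - 28·x·z - 5 + 28·y - 32·y²)·(-8·y - 3)    [combine like terms]
= 312·y·z + 117·z - 576·y²·z - 216·y·z + 224·y·z² + 84·z² + 280·x·y + 105·x - 448·x·y² - 168·x·y + 224·x·y·z + 84·x·z + 40·y + 15 - 224·y² - 84·y + 256·y³ + 96·y²    [distributive law]
= 96·y·z + 117·z - 576·y²·z + 224·y·z² + 84·z² + 112·x·y + 105·x - 448·x·y² + 224·x·y·z + 84·x·z - 44·y + 15 - 128·y² + 256·y³    [combine like terms]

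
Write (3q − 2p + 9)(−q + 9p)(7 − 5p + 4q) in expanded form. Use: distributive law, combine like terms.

−57q² + 131pq² − 12q³ + 572pq − 217p²q − 531p² + 90p³ − 63q + 567p

(3q − 2p + 9)(−q + 9p)(7 − 5p + 4q)
= (−3q² + 27pq + 2pq − 18p² − 9q + 81p)(7 − 5p + 4q)    [distributive law]
= (−3q² + 29pq − 18p² − 9q + 81p)(7 − 5p + 4q)    [combine like terms]
= −21q² + 15pq² − 12q³ + 203pq − 145p²q + 116pq² − 126p² + 90p³ − 72p²q − 63q + 45pq − 36q² + 567p − 405p² + 324pq    [distributive law]
= −57q² + 131pq² − 12q³ + 572pq − 217p²q − 531p² + 90p³ − 63q + 567p    [combine like terms]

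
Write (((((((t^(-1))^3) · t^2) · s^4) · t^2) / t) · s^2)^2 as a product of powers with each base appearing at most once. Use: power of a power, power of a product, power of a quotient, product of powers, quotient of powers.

s^12

(((((((t^(-1))^3) · t^2) · s^4) · t^2) / t) · s^2)^2
= (((((((t^(-1))^3) · t^2) · s^4) · t^2) / t)^2) · ((s^2)^2)    [power of a product]
= (((((((t^(-1))^3) · t^2) · s^4) · t^2)^2) / (t^2)) · ((s^2)^2)    [power of a quotient]
= (((((((t^(-1))^3) · t^2) · s^4)^2) · ((t^2)^2)) / (t^2)) · ((s^2)^2)    [power of a product]
= (((((((t^(-1))^3) · t^2)^2) · ((s^4)^2)) · ((t^2)^2)) / (t^2)) · ((s^2)^2)    [power of a product]
= (((((((t^(-1))^3)^2) · ((t^2)^2)) · ((s^4)^2)) · ((t^2)^2)) / (t^2)) · ((s^2)^2)    [power of a product]
= ((((((t^(-1))^6) · ((t^2)^2)) · ((s^4)^2)) · ((t^2)^2)) / (t^2)) · ((s^2)^2)    [power of a power]
= ((((t^(-6) · ((t^2)^2)) · ((s^4)^2)) · ((t^2)^2)) / (t^2)) · ((s^2)^2)    [power of a power]
= ((((t^(-6) · t^4) · ((s^4)^2)) · ((t^2)^2)) / (t^2)) · ((s^2)^2)    [power of a power]
= (((t^(-2) · ((s^4)^2)) · ((t^2)^2)) / (t^2)) · ((s^2)^2)    [product of powers]
= (((t^(-2) · s^8) · ((t^2)^2)) / (t^2)) · ((s^2)^2)    [power of a power]
= (((t^(-2) · s^8) · t^4) / (t^2)) · ((s^2)^2)    [power of a power]
= (((t^(-2) · s^8) · t^4) / t^2) · s^4    [power of a power]
= s^12    [quotient of powers; product of powers]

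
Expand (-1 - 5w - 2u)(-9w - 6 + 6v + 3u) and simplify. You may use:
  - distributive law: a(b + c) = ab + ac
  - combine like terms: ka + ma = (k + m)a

(-1 - 5w - 2u)(-9w - 6 + 6v + 3u)
= 9w + 6 - 6v - 3u + 45w^2 + 30w - 30vw - 15uw + 18uw + 12u - 12uv - 6u^2    [distributive law]
= 39w + 6 - 6v + 9u + 45w^2 - 30vw + 3uw - 12uv - 6u^2    [combine like terms]

39w + 6 - 6v + 9u + 45w^2 - 30vw + 3uw - 12uv - 6u^2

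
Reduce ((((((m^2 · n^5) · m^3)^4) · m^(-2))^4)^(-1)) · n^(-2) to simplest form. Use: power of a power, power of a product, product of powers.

((((((m^2 · n^5) · m^3)^4) · m^(-2))^4)^(-1)) · n^(-2)
= (((((m^2 · n^5) · m^3)^4) · m^(-2))^(-4)) · n^(-2)    [power of a power]
= (((((m^2 · n^5) · m^3)^4)^(-4)) · ((m^(-2))^(-4))) · n^(-2)    [power of a product]
= ((((m^2 · n^5) · m^3)^(-16)) · ((m^(-2))^(-4))) · n^(-2)    [power of a power]
= ((((m^2 · n^5)^(-16)) · ((m^3)^(-16))) · ((m^(-2))^(-4))) · n^(-2)    [power of a product]
= (((((m^2)^(-16)) · ((n^5)^(-16))) · ((m^3)^(-16))) · ((m^(-2))^(-4))) · n^(-2)    [power of a product]
= (((m^(-32) · ((n^5)^(-16))) · ((m^3)^(-16))) · ((m^(-2))^(-4))) · n^(-2)    [power of a power]
= (((m^(-32) · n^(-80)) · ((m^3)^(-16))) · ((m^(-2))^(-4))) · n^(-2)    [power of a power]
= (((m^(-32) · n^(-80)) · m^(-48)) · ((m^(-2))^(-4))) · n^(-2)    [power of a power]
= (((m^(-32) · n^(-80)) · m^(-48)) · m^8) · n^(-2)    [power of a power]
= m^(-72)n^(-82)    [product of powers]

m^(-72)n^(-82)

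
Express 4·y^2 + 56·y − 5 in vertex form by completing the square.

4(y + 7)^2 − 201

4·y^2 + 56·y − 5
= 4(y^2 + 14·y) − 5    [factor out 4 from the y-terms]
= 4(y^2 + 14·y + 49 − 49) − 5    [add and subtract 49 inside the bracket]
= 4(y + 7)^2 − 196 − 5    [perfect-square identity]
= 4(y + 7)^2 − 201    [combine constants]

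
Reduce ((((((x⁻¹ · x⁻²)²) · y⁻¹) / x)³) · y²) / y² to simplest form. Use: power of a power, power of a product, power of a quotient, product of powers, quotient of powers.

x⁻²¹y⁻³

((((((x⁻¹ · x⁻²)²) · y⁻¹) / x)³) · y²) / y²
= ((((((x⁻¹ · x⁻²)²) · y⁻¹)³) / (x³)) · y²) / y²    [power of a quotient]
= ((((((x⁻¹ · x⁻²)²)³) · ((y⁻¹)³)) / (x³)) · y²) / y²    [power of a product]
= (((((x⁻¹ · x⁻²)⁶) · ((y⁻¹)³)) / (x³)) · y²) / y²    [power of a power]
= ((((((x⁻¹)⁶) · ((x⁻²)⁶)) · ((y⁻¹)³)) / (x³)) · y²) / y²    [power of a product]
= ((((x⁻⁶ · ((x⁻²)⁶)) · ((y⁻¹)³)) / (x³)) · y²) / y²    [power of a power]
= ((((x⁻⁶ · x⁻¹²) · ((y⁻¹)³)) / (x³)) · y²) / y²    [power of a power]
= (((x⁻¹⁸ · ((y⁻¹)³)) / (x³)) · y²) / y²    [product of powers]
= (((x⁻¹⁸ · y⁻³) / (x³)) · y²) / y²    [power of a power]
= x⁻²¹y⁻³    [quotient of powers; product of powers]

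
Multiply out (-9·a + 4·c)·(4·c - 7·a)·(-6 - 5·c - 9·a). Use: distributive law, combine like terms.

(-9·a + 4·c)·(4·c - 7·a)·(-6 - 5·c - 9·a)
= (-36·a·c + 63·a² + 16·c² - 28·a·c)·(-6 - 5·c - 9·a)    [distributive law]
= (-64·a·c + 63·a² + 16·c²)·(-6 - 5·c - 9·a)    [combine like terms]
= 384·a·c + 320·a·c² + 576·a²·c - 378·a² - 315·a²·c - 567·a³ - 96·c² - 80·c³ - 144·a·c²    [distributive law]
= 384·a·c + 176·a·c² + 261·a²·c - 378·a² - 567·a³ - 96·c² - 80·c³    [combine like terms]

384·a·c + 176·a·c² + 261·a²·c - 378·a² - 567·a³ - 96·c² - 80·c³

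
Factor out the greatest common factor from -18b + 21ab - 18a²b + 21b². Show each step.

3b(-6 + 7a - 6a² + 7b)

-18b + 21ab - 18a²b + 21b²
= 3(-6b + 7ab - 6a²b + 7b²)    [factor out 3]
= 3b(-6 + 7a - 6a² + 7b)    [factor out b]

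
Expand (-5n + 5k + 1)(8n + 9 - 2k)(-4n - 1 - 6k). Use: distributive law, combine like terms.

160n^3 + 188n^2 + 40kn^2 + n - 260k^2n - 97k - 248k^2 + 60k^3 - 9

(-5n + 5k + 1)(8n + 9 - 2k)(-4n - 1 - 6k)
= (-40n^2 - 45n + 10kn + 40kn + 45k - 10k^2 + 8n + 9 - 2k)(-4n - 1 - 6k)    [distributive law]
= (-40n^2 - 37n + 50kn + 43k - 10k^2 + 9)(-4n - 1 - 6k)    [combine like terms]
= 160n^3 + 40n^2 + 240kn^2 + 148n^2 + 37n + 222kn - 200kn^2 - 50kn - 300k^2n - 172kn - 43k - 258k^2 + 40k^2n + 10k^2 + 60k^3 - 36n - 9 - 54k    [distributive law]
= 160n^3 + 188n^2 + 40kn^2 + n - 260k^2n - 97k - 248k^2 + 60k^3 - 9    [combine like terms]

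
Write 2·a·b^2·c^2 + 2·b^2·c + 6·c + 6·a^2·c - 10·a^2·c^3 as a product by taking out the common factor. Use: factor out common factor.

2·a·b^2·c^2 + 2·b^2·c + 6·c + 6·a^2·c - 10·a^2·c^3
= 2(a·b^2·c^2 + b^2·c + 3·c + 3·a^2·c - 5·a^2·c^3)    [factor out 2]
= 2·c(a·b^2·c + b^2 + 3 + 3·a^2 - 5·a^2·c^2)    [factor out c]

2·c(a·b^2·c + b^2 + 3 + 3·a^2 - 5·a^2·c^2)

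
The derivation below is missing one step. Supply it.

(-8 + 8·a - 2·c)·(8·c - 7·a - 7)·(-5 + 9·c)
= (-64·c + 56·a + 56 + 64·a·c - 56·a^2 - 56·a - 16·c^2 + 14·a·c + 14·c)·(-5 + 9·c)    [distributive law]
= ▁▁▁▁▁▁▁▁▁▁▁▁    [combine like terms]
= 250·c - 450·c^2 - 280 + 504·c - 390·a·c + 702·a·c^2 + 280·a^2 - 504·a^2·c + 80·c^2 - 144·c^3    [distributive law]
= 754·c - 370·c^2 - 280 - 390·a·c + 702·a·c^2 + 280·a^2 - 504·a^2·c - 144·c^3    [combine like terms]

Applying combine like terms to the line above:

(-50·c + 56 + 78·a·c - 56·a^2 - 16·c^2)·(-5 + 9·c)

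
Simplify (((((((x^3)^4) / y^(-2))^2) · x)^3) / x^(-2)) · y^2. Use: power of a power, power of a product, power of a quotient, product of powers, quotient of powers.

(((((((x^3)^4) / y^(-2))^2) · x)^3) / x^(-2)) · y^2
= (((((((x^3)^4) / y^(-2))^2)^3) · (x^3)) / x^(-2)) · y^2    [power of a product]
= ((((((x^3)^4) / y^(-2))^6) · (x^3)) / x^(-2)) · y^2    [power of a power]
= ((((((x^3)^4)^6) / ((y^(-2))^6)) · (x^3)) / x^(-2)) · y^2    [power of a quotient]
= (((((x^3)^24) / ((y^(-2))^6)) · (x^3)) / x^(-2)) · y^2    [power of a power]
= (((x^72 / ((y^(-2))^6)) · (x^3)) / x^(-2)) · y^2    [power of a power]
= (((x^72 / y^(-12)) · (x^3)) / x^(-2)) · y^2    [power of a power]
= x^77y^14    [quotient of powers; product of powers]

x^77y^14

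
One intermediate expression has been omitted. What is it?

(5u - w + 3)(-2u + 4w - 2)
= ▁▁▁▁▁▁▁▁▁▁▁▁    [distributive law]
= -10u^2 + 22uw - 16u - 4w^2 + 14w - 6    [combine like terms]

After distributive law, the bracketed line is:

-10u^2 + 20uw - 10u + 2uw - 4w^2 + 2w - 6u + 12w - 6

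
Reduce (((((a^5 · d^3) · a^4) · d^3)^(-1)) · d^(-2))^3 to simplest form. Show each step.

a^(-27)d^(-24)

(((((a^5 · d^3) · a^4) · d^3)^(-1)) · d^(-2))^3
= (((((a^5 · d^3) · a^4) · d^3)^(-1))^3) · ((d^(-2))^3)    [power of a product]
= ((((a^5 · d^3) · a^4) · d^3)^(-3)) · ((d^(-2))^3)    [power of a power]
= ((((a^5 · d^3) · a^4)^(-3)) · ((d^3)^(-3))) · ((d^(-2))^3)    [power of a product]
= ((((a^5 · d^3)^(-3)) · ((a^4)^(-3))) · ((d^3)^(-3))) · ((d^(-2))^3)    [power of a product]
= (((((a^5)^(-3)) · ((d^3)^(-3))) · ((a^4)^(-3))) · ((d^3)^(-3))) · ((d^(-2))^3)    [power of a product]
= (((a^(-15) · ((d^3)^(-3))) · ((a^4)^(-3))) · ((d^3)^(-3))) · ((d^(-2))^3)    [power of a power]
= (((a^(-15) · d^(-9)) · ((a^4)^(-3))) · ((d^3)^(-3))) · ((d^(-2))^3)    [power of a power]
= (((a^(-15) · d^(-9)) · a^(-12)) · ((d^3)^(-3))) · ((d^(-2))^3)    [power of a power]
= (((a^(-15) · d^(-9)) · a^(-12)) · d^(-9)) · ((d^(-2))^3)    [power of a power]
= (((a^(-15) · d^(-9)) · a^(-12)) · d^(-9)) · d^(-6)    [power of a power]
= a^(-27)d^(-24)    [product of powers]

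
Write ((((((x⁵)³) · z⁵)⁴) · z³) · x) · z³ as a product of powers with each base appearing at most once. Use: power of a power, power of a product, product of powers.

x⁶¹z²⁶

((((((x⁵)³) · z⁵)⁴) · z³) · x) · z³
= ((((((x⁵)³)⁴) · ((z⁵)⁴)) · z³) · x) · z³    [power of a product]
= (((((x⁵)¹²) · ((z⁵)⁴)) · z³) · x) · z³    [power of a power]
= (((x⁶⁰ · ((z⁵)⁴)) · z³) · x) · z³    [power of a power]
= (((x⁶⁰ · z²⁰) · z³) · x) · z³    [power of a power]
= x⁶¹z²⁶    [product of powers]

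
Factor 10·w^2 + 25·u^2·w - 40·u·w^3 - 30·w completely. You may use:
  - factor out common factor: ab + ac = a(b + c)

10·w^2 + 25·u^2·w - 40·u·w^3 - 30·w
= 5(2·w^2 + 5·u^2·w - 8·u·w^3 - 6·w)    [factor out 5]
= 5·w(2·w + 5·u^2 - 8·u·w^2 - 6)    [factor out w]

5·w(2·w + 5·u^2 - 8·u·w^2 - 6)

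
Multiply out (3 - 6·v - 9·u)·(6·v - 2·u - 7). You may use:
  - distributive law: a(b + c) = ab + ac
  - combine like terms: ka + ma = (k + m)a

(3 - 6·v - 9·u)·(6·v - 2·u - 7)
= 18·v - 6·u - 21 - 36·v^2 + 12·u·v + 42·v - 54·u·v + 18·u^2 + 63·u    [distributive law]
= 60·v + 57·u - 21 - 36·v^2 - 42·u·v + 18·u^2    [combine like terms]

60·v + 57·u - 21 - 36·v^2 - 42·u·v + 18·u^2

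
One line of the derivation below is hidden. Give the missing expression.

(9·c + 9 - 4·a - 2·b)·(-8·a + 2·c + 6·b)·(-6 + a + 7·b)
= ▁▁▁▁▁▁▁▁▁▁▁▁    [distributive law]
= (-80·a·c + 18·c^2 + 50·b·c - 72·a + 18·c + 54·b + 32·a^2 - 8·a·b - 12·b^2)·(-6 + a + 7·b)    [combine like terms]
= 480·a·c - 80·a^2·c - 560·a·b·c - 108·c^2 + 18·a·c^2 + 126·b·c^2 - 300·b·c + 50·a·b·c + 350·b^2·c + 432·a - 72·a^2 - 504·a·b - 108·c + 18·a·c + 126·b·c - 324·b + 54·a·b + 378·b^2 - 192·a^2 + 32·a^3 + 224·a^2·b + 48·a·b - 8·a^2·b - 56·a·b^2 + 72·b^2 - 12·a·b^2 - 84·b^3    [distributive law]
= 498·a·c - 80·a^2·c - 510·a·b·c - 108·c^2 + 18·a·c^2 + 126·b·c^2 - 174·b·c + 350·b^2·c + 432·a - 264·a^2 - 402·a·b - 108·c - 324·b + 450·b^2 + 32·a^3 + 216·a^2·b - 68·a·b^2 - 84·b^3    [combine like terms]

Applying distributive law to the line above:

(-72·a·c + 18·c^2 + 54·b·c - 72·a + 18·c + 54·b + 32·a^2 - 8·a·c - 24·a·b + 16·a·b - 4·b·c - 12·b^2)·(-6 + a + 7·b)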